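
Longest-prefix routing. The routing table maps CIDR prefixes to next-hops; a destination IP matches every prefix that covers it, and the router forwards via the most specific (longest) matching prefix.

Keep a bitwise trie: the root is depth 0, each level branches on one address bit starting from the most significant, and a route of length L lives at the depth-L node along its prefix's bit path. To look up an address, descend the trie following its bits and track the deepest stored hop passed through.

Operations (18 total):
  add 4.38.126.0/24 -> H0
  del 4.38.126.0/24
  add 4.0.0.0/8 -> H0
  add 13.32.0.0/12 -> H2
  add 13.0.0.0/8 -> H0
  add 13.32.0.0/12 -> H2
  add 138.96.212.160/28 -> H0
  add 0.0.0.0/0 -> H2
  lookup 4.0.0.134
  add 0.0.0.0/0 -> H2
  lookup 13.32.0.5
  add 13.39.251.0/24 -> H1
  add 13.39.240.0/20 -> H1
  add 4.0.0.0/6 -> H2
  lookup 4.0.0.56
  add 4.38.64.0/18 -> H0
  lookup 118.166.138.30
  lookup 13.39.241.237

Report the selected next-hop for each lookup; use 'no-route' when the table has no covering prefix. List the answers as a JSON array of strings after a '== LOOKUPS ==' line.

Apply in order:
  + 4.38.126.0/24 (H0) depth=24
  - 4.38.126.0/24 clear@24
  + 4.0.0.0/8 (H0) depth=8
  + 13.32.0.0/12 (H2) depth=12
  + 13.0.0.0/8 (H0) depth=8
  + 13.32.0.0/12 (H2) depth=12
  + 138.96.212.160/28 (H0) depth=28
  + 0.0.0.0/0 (H2) depth=0
  lookup 4.0.0.134: bits 0000010000 walk d0:H2→d1:-→d2:-→d3:-→d4:-→d5:-→d6:-→d7:-→d8:H0→d9:-→d10:- -> H0
  + 0.0.0.0/0 (H2) depth=0
  lookup 13.32.0.5: bits 000011010010 walk d0:H2→d1:-→d2:-→d3:-→d4:-→d5:-→d6:-→d7:-→d8:H0→d9:-→d10:-→d11:-→d12:H2 -> H2
  + 13.39.251.0/24 (H1) depth=24
  + 13.39.240.0/20 (H1) depth=20
  + 4.0.0.0/6 (H2) depth=6
  lookup 4.0.0.56: bits 0000010000 walk d0:H2→d1:-→d2:-→d3:-→d4:-→d5:-→d6:H2→d7:-→d8:H0→d9:-→d10:- -> H0
  + 4.38.64.0/18 (H0) depth=18
  lookup 118.166.138.30: bits 0 walk d0:H2→d1:- -> H2
  lookup 13.39.241.237: bits 00001101001001111111 walk d0:H2→d1:-→d2:-→d3:-→d4:-→d5:-→d6:-→d7:-→d8:H0→d9:-→d10:-→d11:-→d12:H2→d13:-→d14:-→d15:-→d16:-→d17:-→d18:-→d19:-→d20:H1 -> H1

== LOOKUPS ==
["H0","H2","H0","H2","H1"]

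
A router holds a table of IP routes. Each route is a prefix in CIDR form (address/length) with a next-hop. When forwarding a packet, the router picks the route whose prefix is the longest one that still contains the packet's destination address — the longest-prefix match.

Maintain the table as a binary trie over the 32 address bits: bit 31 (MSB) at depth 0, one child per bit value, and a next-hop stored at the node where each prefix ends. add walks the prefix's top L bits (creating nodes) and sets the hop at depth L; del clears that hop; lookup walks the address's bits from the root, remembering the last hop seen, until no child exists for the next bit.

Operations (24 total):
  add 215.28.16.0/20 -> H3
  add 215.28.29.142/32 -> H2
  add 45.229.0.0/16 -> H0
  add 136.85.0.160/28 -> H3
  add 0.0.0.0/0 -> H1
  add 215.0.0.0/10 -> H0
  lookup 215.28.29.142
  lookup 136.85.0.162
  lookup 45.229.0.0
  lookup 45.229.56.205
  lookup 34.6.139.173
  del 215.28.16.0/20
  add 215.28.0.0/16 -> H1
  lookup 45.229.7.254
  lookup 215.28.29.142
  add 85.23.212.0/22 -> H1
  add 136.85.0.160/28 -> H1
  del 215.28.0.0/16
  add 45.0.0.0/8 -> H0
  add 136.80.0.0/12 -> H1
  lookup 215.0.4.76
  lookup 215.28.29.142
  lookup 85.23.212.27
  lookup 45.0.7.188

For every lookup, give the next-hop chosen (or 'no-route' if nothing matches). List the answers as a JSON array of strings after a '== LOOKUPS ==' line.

Process each operation:
  + 215.28.16.0/20 (H3) depth=20
  + 215.28.29.142/32 (H2) depth=32
  + 45.229.0.0/16 (H0) depth=16
  + 136.85.0.160/28 (H3) depth=28
  + 0.0.0.0/0 (H1) depth=0
  + 215.0.0.0/10 (H0) depth=10
  lookup 215.28.29.142: bits 11010111000111000001110110001110 walk d0:H1→d1:-→d2:-→d3:-→d4:-→d5:-→d6:-→d7:-→d8:-→d9:-→d10:H0→d11:-→d12:-→d13:-→d14:-→d15:-→d16:-→d17:-→d18:-→d19:-→d20:H3→d21:-→d22:-→d23:-→d24:-→d25:-→d26:-→d27:-→d28:-→d29:-→d30:-→d31:-→d32:H2 -> H2
  lookup 136.85.0.162: bits 1000100001010101000000001010 walk d0:H1→d1:-→d2:-→d3:-→d4:-→d5:-→d6:-→d7:-→d8:-→d9:-→d10:-→d11:-→d12:-→d13:-→d14:-→d15:-→d16:-→d17:-→d18:-→d19:-→d20:-→d21:-→d22:-→d23:-→d24:-→d25:-→d26:-→d27:-→d28:H3 -> H3
  lookup 45.229.0.0: bits 0010110111100101 walk d0:H1→d1:-→d2:-→d3:-→d4:-→d5:-→d6:-→d7:-→d8:-→d9:-→d10:-→d11:-→d12:-→d13:-→d14:-→d15:-→d16:H0 -> H0
  lookup 45.229.56.205: bits 0010110111100101 walk d0:H1→d1:-→d2:-→d3:-→d4:-→d5:-→d6:-→d7:-→d8:-→d9:-→d10:-→d11:-→d12:-→d13:-→d14:-→d15:-→d16:H0 -> H0
  lookup 34.6.139.173: bits 0010 walk d0:H1→d1:-→d2:-→d3:-→d4:- -> H1
  - 215.28.16.0/20 clear@20
  + 215.28.0.0/16 (H1) depth=16
  lookup 45.229.7.254: bits 0010110111100101 walk d0:H1→d1:-→d2:-→d3:-→d4:-→d5:-→d6:-→d7:-→d8:-→d9:-→d10:-→d11:-→d12:-→d13:-→d14:-→d15:-→d16:H0 -> H0
  lookup 215.28.29.142: bits 11010111000111000001110110001110 walk d0:H1→d1:-→d2:-→d3:-→d4:-→d5:-→d6:-→d7:-→d8:-→d9:-→d10:H0→d11:-→d12:-→d13:-→d14:-→d15:-→d16:H1→d17:-→d18:-→d19:-→d20:-→d21:-→d22:-→d23:-→d24:-→d25:-→d26:-→d27:-→d28:-→d29:-→d30:-→d31:-→d32:H2 -> H2
  + 85.23.212.0/22 (H1) depth=22
  + 136.85.0.160/28 (H1) depth=28
  - 215.28.0.0/16 clear@16
  + 45.0.0.0/8 (H0) depth=8
  + 136.80.0.0/12 (H1) depth=12
  lookup 215.0.4.76: bits 11010111000 walk d0:H1→d1:-→d2:-→d3:-→d4:-→d5:-→d6:-→d7:-→d8:-→d9:-→d10:H0→d11:- -> H0
  lookup 215.28.29.142: bits 11010111000111000001110110001110 walk d0:H1→d1:-→d2:-→d3:-→d4:-→d5:-→d6:-→d7:-→d8:-→d9:-→d10:H0→d11:-→d12:-→d13:-→d14:-→d15:-→d16:-→d17:-→d18:-→d19:-→d20:-→d21:-→d22:-→d23:-→d24:-→d25:-→d26:-→d27:-→d28:-→d29:-→d30:-→d31:-→d32:H2 -> H2
  lookup 85.23.212.27: bits 0101010100010111110101 walk d0:H1→d1:-→d2:-→d3:-→d4:-→d5:-→d6:-→d7:-→d8:-→d9:-→d10:-→d11:-→d12:-→d13:-→d14:-→d15:-→d16:-→d17:-→d18:-→d19:-→d20:-→d21:-→d22:H1 -> H1
  lookup 45.0.7.188: bits 00101101 walk d0:H1→d1:-→d2:-→d3:-→d4:-→d5:-→d6:-→d7:-→d8:H0 -> H0

== LOOKUPS ==
["H2","H3","H0","H0","H1","H0","H2","H0","H2","H1","H0"]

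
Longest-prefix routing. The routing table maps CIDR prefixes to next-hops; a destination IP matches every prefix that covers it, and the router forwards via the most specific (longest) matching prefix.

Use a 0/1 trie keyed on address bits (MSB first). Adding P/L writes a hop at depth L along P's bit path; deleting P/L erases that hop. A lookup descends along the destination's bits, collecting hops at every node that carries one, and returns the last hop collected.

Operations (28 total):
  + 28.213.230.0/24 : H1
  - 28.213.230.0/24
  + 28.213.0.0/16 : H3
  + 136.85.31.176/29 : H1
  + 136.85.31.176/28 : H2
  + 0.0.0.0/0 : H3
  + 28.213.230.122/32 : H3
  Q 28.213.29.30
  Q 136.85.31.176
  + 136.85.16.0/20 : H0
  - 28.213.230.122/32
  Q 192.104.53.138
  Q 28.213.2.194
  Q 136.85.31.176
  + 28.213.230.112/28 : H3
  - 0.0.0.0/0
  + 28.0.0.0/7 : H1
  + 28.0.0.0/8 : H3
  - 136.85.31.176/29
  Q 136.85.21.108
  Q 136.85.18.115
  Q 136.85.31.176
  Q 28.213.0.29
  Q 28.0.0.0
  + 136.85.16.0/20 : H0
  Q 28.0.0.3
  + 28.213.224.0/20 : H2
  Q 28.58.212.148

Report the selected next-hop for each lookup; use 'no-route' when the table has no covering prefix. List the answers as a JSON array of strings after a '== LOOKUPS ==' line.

Process each operation:
  + 28.213.230.0/24 (H1) depth=24
  - 28.213.230.0/24 clear@24
  + 28.213.0.0/16 (H3) depth=16
  + 136.85.31.176/29 (H1) depth=29
  + 136.85.31.176/28 (H2) depth=28
  + 0.0.0.0/0 (H3) depth=0
  + 28.213.230.122/32 (H3) depth=32
  Q 28.213.29.30: descend 0001110011010101 ; hops seen [H3,H3] ; pick H3
  Q 136.85.31.176: descend 10001000010101010001111110110 ; hops seen [H3,H2,H1] ; pick H1
  + 136.85.16.0/20 (H0) depth=20
  - 28.213.230.122/32 clear@32
  Q 192.104.53.138: descend 1 ; hops seen [H3] ; pick H3
  Q 28.213.2.194: descend 0001110011010101 ; hops seen [H3,H3] ; pick H3
  Q 136.85.31.176: descend 10001000010101010001111110110 ; hops seen [H3,H0,H2,H1] ; pick H1
  + 28.213.230.112/28 (H3) depth=28
  - 0.0.0.0/0 clear@0
  + 28.0.0.0/7 (H1) depth=7
  + 28.0.0.0/8 (H3) depth=8
  - 136.85.31.176/29 clear@29
  Q 136.85.21.108: descend 10001000010101010001 ; hops seen [H0] ; pick H0
  Q 136.85.18.115: descend 10001000010101010001 ; hops seen [H0] ; pick H0
  Q 136.85.31.176: descend 10001000010101010001111110110 ; hops seen [H0,H2] ; pick H2
  Q 28.213.0.29: descend 0001110011010101 ; hops seen [H1,H3,H3] ; pick H3
  Q 28.0.0.0: descend 00011100 ; hops seen [H1,H3] ; pick H3
  + 136.85.16.0/20 (H0) depth=20
  Q 28.0.0.3: descend 00011100 ; hops seen [H1,H3] ; pick H3
  + 28.213.224.0/20 (H2) depth=20
  Q 28.58.212.148: descend 00011100 ; hops seen [H1,H3] ; pick H3

== LOOKUPS ==
["H3","H1","H3","H3","H1","H0","H0","H2","H3","H3","H3","H3"]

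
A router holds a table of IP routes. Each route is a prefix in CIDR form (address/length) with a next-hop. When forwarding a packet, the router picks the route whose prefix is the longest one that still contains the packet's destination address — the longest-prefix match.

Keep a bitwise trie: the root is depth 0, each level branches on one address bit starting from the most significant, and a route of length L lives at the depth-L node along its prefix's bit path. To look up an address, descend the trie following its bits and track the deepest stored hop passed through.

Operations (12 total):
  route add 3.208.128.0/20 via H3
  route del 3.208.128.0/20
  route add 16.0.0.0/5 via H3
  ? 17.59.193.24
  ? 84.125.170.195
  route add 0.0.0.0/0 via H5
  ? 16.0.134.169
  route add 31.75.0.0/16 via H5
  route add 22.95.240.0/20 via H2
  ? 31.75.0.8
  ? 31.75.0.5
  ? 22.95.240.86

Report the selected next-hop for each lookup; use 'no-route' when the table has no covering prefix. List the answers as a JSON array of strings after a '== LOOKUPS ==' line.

Process each operation:
  + 3.208.128.0/20 (H3) depth=20
  - 3.208.128.0/20 clear@20
  + 16.0.0.0/5 (H3) depth=5
  lookup 17.59.193.24: bits 00010 walk d0:-→d1:-→d2:-→d3:-→d4:-→d5:H3 -> H3
  lookup 84.125.170.195: bits 0 walk d0:-→d1:- -> no-route
  + 0.0.0.0/0 (H5) depth=0
  lookup 16.0.134.169: bits 00010 walk d0:H5→d1:-→d2:-→d3:-→d4:-→d5:H3 -> H3
  + 31.75.0.0/16 (H5) depth=16
  + 22.95.240.0/20 (H2) depth=20
  lookup 31.75.0.8: bits 0001111101001011 walk d0:H5→d1:-→d2:-→d3:-→d4:-→d5:-→d6:-→d7:-→d8:-→d9:-→d10:-→d11:-→d12:-→d13:-→d14:-→d15:-→d16:H5 -> H5
  lookup 31.75.0.5: bits 0001111101001011 walk d0:H5→d1:-→d2:-→d3:-→d4:-→d5:-→d6:-→d7:-→d8:-→d9:-→d10:-→d11:-→d12:-→d13:-→d14:-→d15:-→d16:H5 -> H5
  lookup 22.95.240.86: bits 00010110010111111111 walk d0:H5→d1:-→d2:-→d3:-→d4:-→d5:H3→d6:-→d7:-→d8:-→d9:-→d10:-→d11:-→d12:-→d13:-→d14:-→d15:-→d16:-→d17:-→d18:-→d19:-→d20:H2 -> H2

== LOOKUPS ==
["H3","no-route","H3","H5","H5","H2"]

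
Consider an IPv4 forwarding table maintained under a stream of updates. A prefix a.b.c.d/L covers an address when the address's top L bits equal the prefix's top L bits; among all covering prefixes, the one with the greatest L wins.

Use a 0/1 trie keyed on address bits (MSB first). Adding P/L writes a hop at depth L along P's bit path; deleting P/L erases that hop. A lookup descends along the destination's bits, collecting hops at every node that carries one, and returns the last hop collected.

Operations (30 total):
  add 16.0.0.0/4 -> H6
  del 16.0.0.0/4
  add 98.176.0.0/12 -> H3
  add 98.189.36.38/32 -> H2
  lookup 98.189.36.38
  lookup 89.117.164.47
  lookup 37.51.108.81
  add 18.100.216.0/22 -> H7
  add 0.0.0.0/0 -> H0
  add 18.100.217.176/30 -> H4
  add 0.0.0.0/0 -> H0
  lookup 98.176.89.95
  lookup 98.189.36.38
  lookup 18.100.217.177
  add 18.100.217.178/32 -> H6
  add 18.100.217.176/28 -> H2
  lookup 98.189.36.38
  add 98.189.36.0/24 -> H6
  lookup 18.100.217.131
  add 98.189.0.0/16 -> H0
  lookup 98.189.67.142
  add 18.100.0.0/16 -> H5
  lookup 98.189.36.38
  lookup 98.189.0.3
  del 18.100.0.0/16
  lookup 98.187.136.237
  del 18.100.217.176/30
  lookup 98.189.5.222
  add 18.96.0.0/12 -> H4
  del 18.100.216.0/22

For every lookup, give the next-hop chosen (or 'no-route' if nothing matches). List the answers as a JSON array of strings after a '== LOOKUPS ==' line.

Process each operation:
  + 16.0.0.0/4 (H6) depth=4
  - 16.0.0.0/4 clear@4
  + 98.176.0.0/12 (H3) depth=12
  + 98.189.36.38/32 (H2) depth=32
  ? 98.189.36.38  path d0:-→d1:-→d2:-→d3:-→d4:-→d5:-→d6:-→d7:-→d8:-→d9:-→d10:-→d11:-→d12:H3→d13:-→d14:-→d15:-→d16:-→d17:-→d18:-→d19:-→d20:-→d21:-→d22:-→d23:-→d24:-→d25:-→d26:-→d27:-→d28:-→d29:-→d30:-→d31:-→d32:H2  best=H2
  ? 89.117.164.47  path d0:-→d1:-→d2:-  best=no-route
  ? 37.51.108.81  path d0:-→d1:-→d2:-  best=no-route
  + 18.100.216.0/22 (H7) depth=22
  + 0.0.0.0/0 (H0) depth=0
  + 18.100.217.176/30 (H4) depth=30
  + 0.0.0.0/0 (H0) depth=0
  ? 98.176.89.95  path d0:H0→d1:-→d2:-→d3:-→d4:-→d5:-→d6:-→d7:-→d8:-→d9:-→d10:-→d11:-→d12:H3  best=H3
  ? 98.189.36.38  path d0:H0→d1:-→d2:-→d3:-→d4:-→d5:-→d6:-→d7:-→d8:-→d9:-→d10:-→d11:-→d12:H3→d13:-→d14:-→d15:-→d16:-→d17:-→d18:-→d19:-→d20:-→d21:-→d22:-→d23:-→d24:-→d25:-→d26:-→d27:-→d28:-→d29:-→d30:-→d31:-→d32:H2  best=H2
  ? 18.100.217.177  path d0:H0→d1:-→d2:-→d3:-→d4:-→d5:-→d6:-→d7:-→d8:-→d9:-→d10:-→d11:-→d12:-→d13:-→d14:-→d15:-→d16:-→d17:-→d18:-→d19:-→d20:-→d21:-→d22:H7→d23:-→d24:-→d25:-→d26:-→d27:-→d28:-→d29:-→d30:H4  best=H4
  + 18.100.217.178/32 (H6) depth=32
  + 18.100.217.176/28 (H2) depth=28
  ? 98.189.36.38  path d0:H0→d1:-→d2:-→d3:-→d4:-→d5:-→d6:-→d7:-→d8:-→d9:-→d10:-→d11:-→d12:H3→d13:-→d14:-→d15:-→d16:-→d17:-→d18:-→d19:-→d20:-→d21:-→d22:-→d23:-→d24:-→d25:-→d26:-→d27:-→d28:-→d29:-→d30:-→d31:-→d32:H2  best=H2
  + 98.189.36.0/24 (H6) depth=24
  ? 18.100.217.131  path d0:H0→d1:-→d2:-→d3:-→d4:-→d5:-→d6:-→d7:-→d8:-→d9:-→d10:-→d11:-→d12:-→d13:-→d14:-→d15:-→d16:-→d17:-→d18:-→d19:-→d20:-→d21:-→d22:H7→d23:-→d24:-→d25:-→d26:-  best=H7
  + 98.189.0.0/16 (H0) depth=16
  ? 98.189.67.142  path d0:H0→d1:-→d2:-→d3:-→d4:-→d5:-→d6:-→d7:-→d8:-→d9:-→d10:-→d11:-→d12:H3→d13:-→d14:-→d15:-→d16:H0→d17:-  best=H0
  + 18.100.0.0/16 (H5) depth=16
  ? 98.189.36.38  path d0:H0→d1:-→d2:-→d3:-→d4:-→d5:-→d6:-→d7:-→d8:-→d9:-→d10:-→d11:-→d12:H3→d13:-→d14:-→d15:-→d16:H0→d17:-→d18:-→d19:-→d20:-→d21:-→d22:-→d23:-→d24:H6→d25:-→d26:-→d27:-→d28:-→d29:-→d30:-→d31:-→d32:H2  best=H2
  ? 98.189.0.3  path d0:H0→d1:-→d2:-→d3:-→d4:-→d5:-→d6:-→d7:-→d8:-→d9:-→d10:-→d11:-→d12:H3→d13:-→d14:-→d15:-→d16:H0→d17:-→d18:-  best=H0
  - 18.100.0.0/16 clear@16
  ? 98.187.136.237  path d0:H0→d1:-→d2:-→d3:-→d4:-→d5:-→d6:-→d7:-→d8:-→d9:-→d10:-→d11:-→d12:H3→d13:-  best=H3
  - 18.100.217.176/30 clear@30
  ? 98.189.5.222  path d0:H0→d1:-→d2:-→d3:-→d4:-→d5:-→d6:-→d7:-→d8:-→d9:-→d10:-→d11:-→d12:H3→d13:-→d14:-→d15:-→d16:H0→d17:-→d18:-  best=H0
  + 18.96.0.0/12 (H4) depth=12
  - 18.100.216.0/22 clear@22

== LOOKUPS ==
["H2","no-route","no-route","H3","H2","H4","H2","H7","H0","H2","H0","H3","H0"]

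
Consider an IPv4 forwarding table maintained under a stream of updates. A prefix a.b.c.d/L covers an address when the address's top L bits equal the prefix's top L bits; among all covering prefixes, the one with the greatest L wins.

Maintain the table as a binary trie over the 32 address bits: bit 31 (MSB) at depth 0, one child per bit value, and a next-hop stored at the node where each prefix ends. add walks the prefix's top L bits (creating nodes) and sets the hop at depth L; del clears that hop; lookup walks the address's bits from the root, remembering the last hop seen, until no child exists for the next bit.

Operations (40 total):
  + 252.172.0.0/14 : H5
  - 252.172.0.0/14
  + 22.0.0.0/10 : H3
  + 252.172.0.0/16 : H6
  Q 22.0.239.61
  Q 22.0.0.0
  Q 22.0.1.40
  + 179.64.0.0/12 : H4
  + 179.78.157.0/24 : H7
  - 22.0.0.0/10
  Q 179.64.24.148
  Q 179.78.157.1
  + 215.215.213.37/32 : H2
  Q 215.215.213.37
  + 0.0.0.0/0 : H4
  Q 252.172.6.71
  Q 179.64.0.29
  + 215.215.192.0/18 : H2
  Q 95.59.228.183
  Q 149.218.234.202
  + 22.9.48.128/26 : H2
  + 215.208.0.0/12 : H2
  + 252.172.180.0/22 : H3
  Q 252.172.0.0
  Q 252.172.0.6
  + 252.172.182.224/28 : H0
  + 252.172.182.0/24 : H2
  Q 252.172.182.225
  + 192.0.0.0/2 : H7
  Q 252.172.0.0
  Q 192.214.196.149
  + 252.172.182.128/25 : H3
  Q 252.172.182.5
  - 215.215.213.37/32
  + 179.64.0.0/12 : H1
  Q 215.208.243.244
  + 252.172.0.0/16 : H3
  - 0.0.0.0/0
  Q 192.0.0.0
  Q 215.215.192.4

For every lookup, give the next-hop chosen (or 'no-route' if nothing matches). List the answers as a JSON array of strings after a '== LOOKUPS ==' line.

Process each operation:
  + 252.172.0.0/14 (H5) depth=14
  - 252.172.0.0/14 clear@14
  + 22.0.0.0/10 (H3) depth=10
  + 252.172.0.0/16 (H6) depth=16
  lookup 22.0.239.61: bits 0001011000 walk d0:-→d1:-→d2:-→d3:-→d4:-→d5:-→d6:-→d7:-→d8:-→d9:-→d10:H3 -> H3
  lookup 22.0.0.0: bits 0001011000 walk d0:-→d1:-→d2:-→d3:-→d4:-→d5:-→d6:-→d7:-→d8:-→d9:-→d10:H3 -> H3
  lookup 22.0.1.40: bits 0001011000 walk d0:-→d1:-→d2:-→d3:-→d4:-→d5:-→d6:-→d7:-→d8:-→d9:-→d10:H3 -> H3
  + 179.64.0.0/12 (H4) depth=12
  + 179.78.157.0/24 (H7) depth=24
  - 22.0.0.0/10 clear@10
  lookup 179.64.24.148: bits 101100110100 walk d0:-→d1:-→d2:-→d3:-→d4:-→d5:-→d6:-→d7:-→d8:-→d9:-→d10:-→d11:-→d12:H4 -> H4
  lookup 179.78.157.1: bits 101100110100111010011101 walk d0:-→d1:-→d2:-→d3:-→d4:-→d5:-→d6:-→d7:-→d8:-→d9:-→d10:-→d11:-→d12:H4→d13:-→d14:-→d15:-→d16:-→d17:-→d18:-→d19:-→d20:-→d21:-→d22:-→d23:-→d24:H7 -> H7
  + 215.215.213.37/32 (H2) depth=32
  lookup 215.215.213.37: bits 11010111110101111101010100100101 walk d0:-→d1:-→d2:-→d3:-→d4:-→d5:-→d6:-→d7:-→d8:-→d9:-→d10:-→d11:-→d12:-→d13:-→d14:-→d15:-→d16:-→d17:-→d18:-→d19:-→d20:-→d21:-→d22:-→d23:-→d24:-→d25:-→d26:-→d27:-→d28:-→d29:-→d30:-→d31:-→d32:H2 -> H2
  + 0.0.0.0/0 (H4) depth=0
  lookup 252.172.6.71: bits 1111110010101100 walk d0:H4→d1:-→d2:-→d3:-→d4:-→d5:-→d6:-→d7:-→d8:-→d9:-→d10:-→d11:-→d12:-→d13:-→d14:-→d15:-→d16:H6 -> H6
  lookup 179.64.0.29: bits 101100110100 walk d0:H4→d1:-→d2:-→d3:-→d4:-→d5:-→d6:-→d7:-→d8:-→d9:-→d10:-→d11:-→d12:H4 -> H4
  + 215.215.192.0/18 (H2) depth=18
  lookup 95.59.228.183: bits 0 walk d0:H4→d1:- -> H4
  lookup 149.218.234.202: bits 10 walk d0:H4→d1:-→d2:- -> H4
  + 22.9.48.128/26 (H2) depth=26
  + 215.208.0.0/12 (H2) depth=12
  + 252.172.180.0/22 (H3) depth=22
  lookup 252.172.0.0: bits 1111110010101100 walk d0:H4→d1:-→d2:-→d3:-→d4:-→d5:-→d6:-→d7:-→d8:-→d9:-→d10:-→d11:-→d12:-→d13:-→d14:-→d15:-→d16:H6 -> H6
  lookup 252.172.0.6: bits 1111110010101100 walk d0:H4→d1:-→d2:-→d3:-→d4:-→d5:-→d6:-→d7:-→d8:-→d9:-→d10:-→d11:-→d12:-→d13:-→d14:-→d15:-→d16:H6 -> H6
  + 252.172.182.224/28 (H0) depth=28
  + 252.172.182.0/24 (H2) depth=24
  lookup 252.172.182.225: bits 1111110010101100101101101110 walk d0:H4→d1:-→d2:-→d3:-→d4:-→d5:-→d6:-→d7:-→d8:-→d9:-→d10:-→d11:-→d12:-→d13:-→d14:-→d15:-→d16:H6→d17:-→d18:-→d19:-→d20:-→d21:-→d22:H3→d23:-→d24:H2→d25:-→d26:-→d27:-→d28:H0 -> H0
  + 192.0.0.0/2 (H7) depth=2
  lookup 252.172.0.0: bits 1111110010101100 walk d0:H4→d1:-→d2:H7→d3:-→d4:-→d5:-→d6:-→d7:-→d8:-→d9:-→d10:-→d11:-→d12:-→d13:-→d14:-→d15:-→d16:H6 -> H6
  lookup 192.214.196.149: bits 110 walk d0:H4→d1:-→d2:H7→d3:- -> H7
  + 252.172.182.128/25 (H3) depth=25
  lookup 252.172.182.5: bits 111111001010110010110110 walk d0:H4→d1:-→d2:H7→d3:-→d4:-→d5:-→d6:-→d7:-→d8:-→d9:-→d10:-→d11:-→d12:-→d13:-→d14:-→d15:-→d16:H6→d17:-→d18:-→d19:-→d20:-→d21:-→d22:H3→d23:-→d24:H2 -> H2
  - 215.215.213.37/32 clear@32
  + 179.64.0.0/12 (H1) depth=12
  lookup 215.208.243.244: bits 1101011111010 walk d0:H4→d1:-→d2:H7→d3:-→d4:-→d5:-→d6:-→d7:-→d8:-→d9:-→d10:-→d11:-→d12:H2→d13:- -> H2
  + 252.172.0.0/16 (H3) depth=16
  - 0.0.0.0/0 clear@0
  lookup 192.0.0.0: bits 110 walk d0:-→d1:-→d2:H7→d3:- -> H7
  lookup 215.215.192.4: bits 1101011111010111110 walk d0:-→d1:-→d2:H7→d3:-→d4:-→d5:-→d6:-→d7:-→d8:-→d9:-→d10:-→d11:-→d12:H2→d13:-→d14:-→d15:-→d16:-→d17:-→d18:H2→d19:- -> H2

== LOOKUPS ==
["H3","H3","H3","H4","H7","H2","H6","H4","H4","H4","H6","H6","H0","H6","H7","H2","H2","H7","H2"]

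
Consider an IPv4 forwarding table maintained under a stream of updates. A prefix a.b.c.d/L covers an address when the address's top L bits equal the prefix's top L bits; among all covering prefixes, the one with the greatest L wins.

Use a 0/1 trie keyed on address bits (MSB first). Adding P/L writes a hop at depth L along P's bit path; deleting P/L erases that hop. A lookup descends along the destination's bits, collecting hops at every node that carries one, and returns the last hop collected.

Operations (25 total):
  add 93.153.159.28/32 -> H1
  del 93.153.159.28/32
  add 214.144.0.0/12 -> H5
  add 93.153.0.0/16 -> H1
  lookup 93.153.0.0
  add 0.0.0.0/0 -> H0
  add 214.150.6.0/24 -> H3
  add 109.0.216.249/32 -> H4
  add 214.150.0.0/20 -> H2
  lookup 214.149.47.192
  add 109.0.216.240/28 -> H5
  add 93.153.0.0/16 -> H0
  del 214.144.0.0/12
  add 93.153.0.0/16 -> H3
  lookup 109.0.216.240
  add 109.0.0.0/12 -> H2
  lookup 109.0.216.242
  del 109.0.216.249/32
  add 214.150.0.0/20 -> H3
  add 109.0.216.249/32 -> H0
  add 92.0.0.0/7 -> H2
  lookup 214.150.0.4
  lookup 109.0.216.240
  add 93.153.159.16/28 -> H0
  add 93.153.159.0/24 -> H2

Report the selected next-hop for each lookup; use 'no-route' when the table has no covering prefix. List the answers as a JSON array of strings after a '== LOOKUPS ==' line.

Trace:
  + 93.153.159.28/32 (H1) depth=32
  - 93.153.159.28/32 clear@32
  + 214.144.0.0/12 (H5) depth=12
  + 93.153.0.0/16 (H1) depth=16
  lookup 93.153.0.0: bits 0101110110011001 walk d0:-→d1:-→d2:-→d3:-→d4:-→d5:-→d6:-→d7:-→d8:-→d9:-→d10:-→d11:-→d12:-→d13:-→d14:-→d15:-→d16:H1 -> H1
  + 0.0.0.0/0 (H0) depth=0
  + 214.150.6.0/24 (H3) depth=24
  + 109.0.216.249/32 (H4) depth=32
  + 214.150.0.0/20 (H2) depth=20
  lookup 214.149.47.192: bits 11010110100101 walk d0:H0→d1:-→d2:-→d3:-→d4:-→d5:-→d6:-→d7:-→d8:-→d9:-→d10:-→d11:-→d12:H5→d13:-→d14:- -> H5
  + 109.0.216.240/28 (H5) depth=28
  + 93.153.0.0/16 (H0) depth=16
  - 214.144.0.0/12 clear@12
  + 93.153.0.0/16 (H3) depth=16
  lookup 109.0.216.240: bits 0110110100000000110110001111 walk d0:H0→d1:-→d2:-→d3:-→d4:-→d5:-→d6:-→d7:-→d8:-→d9:-→d10:-→d11:-→d12:-→d13:-→d14:-→d15:-→d16:-→d17:-→d18:-→d19:-→d20:-→d21:-→d22:-→d23:-→d24:-→d25:-→d26:-→d27:-→d28:H5 -> H5
  + 109.0.0.0/12 (H2) depth=12
  lookup 109.0.216.242: bits 0110110100000000110110001111 walk d0:H0→d1:-→d2:-→d3:-→d4:-→d5:-→d6:-→d7:-→d8:-→d9:-→d10:-→d11:-→d12:H2→d13:-→d14:-→d15:-→d16:-→d17:-→d18:-→d19:-→d20:-→d21:-→d22:-→d23:-→d24:-→d25:-→d26:-→d27:-→d28:H5 -> H5
  - 109.0.216.249/32 clear@32
  + 214.150.0.0/20 (H3) depth=20
  + 109.0.216.249/32 (H0) depth=32
  + 92.0.0.0/7 (H2) depth=7
  lookup 214.150.0.4: bits 110101101001011000000 walk d0:H0→d1:-→d2:-→d3:-→d4:-→d5:-→d6:-→d7:-→d8:-→d9:-→d10:-→d11:-→d12:-→d13:-→d14:-→d15:-→d16:-→d17:-→d18:-→d19:-→d20:H3→d21:- -> H3
  lookup 109.0.216.240: bits 0110110100000000110110001111 walk d0:H0→d1:-→d2:-→d3:-→d4:-→d5:-→d6:-→d7:-→d8:-→d9:-→d10:-→d11:-→d12:H2→d13:-→d14:-→d15:-→d16:-→d17:-→d18:-→d19:-→d20:-→d21:-→d22:-→d23:-→d24:-→d25:-→d26:-→d27:-→d28:H5 -> H5
  + 93.153.159.16/28 (H0) depth=28
  + 93.153.159.0/24 (H2) depth=24

== LOOKUPS ==
["H1","H5","H5","H5","H3","H5"]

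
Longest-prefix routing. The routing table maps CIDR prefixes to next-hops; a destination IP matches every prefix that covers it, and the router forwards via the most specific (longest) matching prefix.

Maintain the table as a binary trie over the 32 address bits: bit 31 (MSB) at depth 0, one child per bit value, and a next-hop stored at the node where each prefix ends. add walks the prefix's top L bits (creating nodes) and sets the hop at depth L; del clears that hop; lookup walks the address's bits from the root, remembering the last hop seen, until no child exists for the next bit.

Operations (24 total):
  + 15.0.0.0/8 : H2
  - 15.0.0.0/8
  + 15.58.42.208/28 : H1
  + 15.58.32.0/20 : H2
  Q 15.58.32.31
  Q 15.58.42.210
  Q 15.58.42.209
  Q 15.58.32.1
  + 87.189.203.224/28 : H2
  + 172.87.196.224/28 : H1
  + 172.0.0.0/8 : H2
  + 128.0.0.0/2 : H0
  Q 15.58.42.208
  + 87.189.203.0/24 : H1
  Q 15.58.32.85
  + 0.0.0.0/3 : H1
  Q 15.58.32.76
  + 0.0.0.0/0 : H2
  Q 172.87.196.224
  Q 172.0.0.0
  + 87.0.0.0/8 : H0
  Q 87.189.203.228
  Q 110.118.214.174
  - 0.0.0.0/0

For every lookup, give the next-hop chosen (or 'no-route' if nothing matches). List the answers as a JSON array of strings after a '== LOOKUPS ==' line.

Apply in order:
  + 15.0.0.0/8 (H2) depth=8
  - 15.0.0.0/8 clear@8
  + 15.58.42.208/28 (H1) depth=28
  + 15.58.32.0/20 (H2) depth=20
  lookup 15.58.32.31: bits 00001111001110100010 walk d0:-→d1:-→d2:-→d3:-→d4:-→d5:-→d6:-→d7:-→d8:-→d9:-→d10:-→d11:-→d12:-→d13:-→d14:-→d15:-→d16:-→d17:-→d18:-→d19:-→d20:H2 -> H2
  lookup 15.58.42.210: bits 0000111100111010001010101101 walk d0:-→d1:-→d2:-→d3:-→d4:-→d5:-→d6:-→d7:-→d8:-→d9:-→d10:-→d11:-→d12:-→d13:-→d14:-→d15:-→d16:-→d17:-→d18:-→d19:-→d20:H2→d21:-→d22:-→d23:-→d24:-→d25:-→d26:-→d27:-→d28:H1 -> H1
  lookup 15.58.42.209: bits 0000111100111010001010101101 walk d0:-→d1:-→d2:-→d3:-→d4:-→d5:-→d6:-→d7:-→d8:-→d9:-→d10:-→d11:-→d12:-→d13:-→d14:-→d15:-→d16:-→d17:-→d18:-→d19:-→d20:H2→d21:-→d22:-→d23:-→d24:-→d25:-→d26:-→d27:-→d28:H1 -> H1
  lookup 15.58.32.1: bits 00001111001110100010 walk d0:-→d1:-→d2:-→d3:-→d4:-→d5:-→d6:-→d7:-→d8:-→d9:-→d10:-→d11:-→d12:-→d13:-→d14:-→d15:-→d16:-→d17:-→d18:-→d19:-→d20:H2 -> H2
  + 87.189.203.224/28 (H2) depth=28
  + 172.87.196.224/28 (H1) depth=28
  + 172.0.0.0/8 (H2) depth=8
  + 128.0.0.0/2 (H0) depth=2
  lookup 15.58.42.208: bits 0000111100111010001010101101 walk d0:-→d1:-→d2:-→d3:-→d4:-→d5:-→d6:-→d7:-→d8:-→d9:-→d10:-→d11:-→d12:-→d13:-→d14:-→d15:-→d16:-→d17:-→d18:-→d19:-→d20:H2→d21:-→d22:-→d23:-→d24:-→d25:-→d26:-→d27:-→d28:H1 -> H1
  + 87.189.203.0/24 (H1) depth=24
  lookup 15.58.32.85: bits 00001111001110100010 walk d0:-→d1:-→d2:-→d3:-→d4:-→d5:-→d6:-→d7:-→d8:-→d9:-→d10:-→d11:-→d12:-→d13:-→d14:-→d15:-→d16:-→d17:-→d18:-→d19:-→d20:H2 -> H2
  + 0.0.0.0/3 (H1) depth=3
  lookup 15.58.32.76: bits 00001111001110100010 walk d0:-→d1:-→d2:-→d3:H1→d4:-→d5:-→d6:-→d7:-→d8:-→d9:-→d10:-→d11:-→d12:-→d13:-→d14:-→d15:-→d16:-→d17:-→d18:-→d19:-→d20:H2 -> H2
  + 0.0.0.0/0 (H2) depth=0
  lookup 172.87.196.224: bits 1010110001010111110001001110 walk d0:H2→d1:-→d2:H0→d3:-→d4:-→d5:-→d6:-→d7:-→d8:H2→d9:-→d10:-→d11:-→d12:-→d13:-→d14:-→d15:-→d16:-→d17:-→d18:-→d19:-→d20:-→d21:-→d22:-→d23:-→d24:-→d25:-→d26:-→d27:-→d28:H1 -> H1
  lookup 172.0.0.0: bits 101011000 walk d0:H2→d1:-→d2:H0→d3:-→d4:-→d5:-→d6:-→d7:-→d8:H2→d9:- -> H2
  + 87.0.0.0/8 (H0) depth=8
  lookup 87.189.203.228: bits 0101011110111101110010111110 walk d0:H2→d1:-→d2:-→d3:-→d4:-→d5:-→d6:-→d7:-→d8:H0→d9:-→d10:-→d11:-→d12:-→d13:-→d14:-→d15:-→d16:-→d17:-→d18:-→d19:-→d20:-→d21:-→d22:-→d23:-→d24:H1→d25:-→d26:-→d27:-→d28:H2 -> H2
  lookup 110.118.214.174: bits 01 walk d0:H2→d1:-→d2:- -> H2
  - 0.0.0.0/0 clear@0

== LOOKUPS ==
["H2","H1","H1","H2","H1","H2","H2","H1","H2","H2","H2"]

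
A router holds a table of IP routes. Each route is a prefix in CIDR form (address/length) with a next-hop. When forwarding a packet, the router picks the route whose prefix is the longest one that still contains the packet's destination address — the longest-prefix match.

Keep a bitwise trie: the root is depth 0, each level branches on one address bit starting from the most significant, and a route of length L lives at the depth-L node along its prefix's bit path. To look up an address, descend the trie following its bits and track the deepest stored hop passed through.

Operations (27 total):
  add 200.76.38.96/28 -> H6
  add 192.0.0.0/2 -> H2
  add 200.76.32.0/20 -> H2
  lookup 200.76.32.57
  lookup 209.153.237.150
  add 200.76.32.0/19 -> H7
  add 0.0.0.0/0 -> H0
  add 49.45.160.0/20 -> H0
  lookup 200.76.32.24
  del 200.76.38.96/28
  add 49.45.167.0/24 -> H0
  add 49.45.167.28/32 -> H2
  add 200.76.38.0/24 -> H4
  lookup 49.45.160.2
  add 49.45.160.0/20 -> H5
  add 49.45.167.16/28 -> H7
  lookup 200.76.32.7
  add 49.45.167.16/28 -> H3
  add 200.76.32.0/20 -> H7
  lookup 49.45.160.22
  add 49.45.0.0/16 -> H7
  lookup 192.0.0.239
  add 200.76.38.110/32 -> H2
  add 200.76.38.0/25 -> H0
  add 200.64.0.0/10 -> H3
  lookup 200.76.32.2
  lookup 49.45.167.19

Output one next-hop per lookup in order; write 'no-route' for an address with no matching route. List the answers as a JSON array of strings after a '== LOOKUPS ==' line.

Apply in order:
  add 200.76.38.96/28 -> H6 at depth 28
  add 192.0.0.0/2 -> H2 at depth 2
  add 200.76.32.0/20 -> H2 at depth 20
  ? 200.76.32.57  path d0:-→d1:-→d2:H2→d3:-→d4:-→d5:-→d6:-→d7:-→d8:-→d9:-→d10:-→d11:-→d12:-→d13:-→d14:-→d15:-→d16:-→d17:-→d18:-→d19:-→d20:H2→d21:-  best=H2
  ? 209.153.237.150  path d0:-→d1:-→d2:H2→d3:-  best=H2
  add 200.76.32.0/19 -> H7 at depth 19
  add 0.0.0.0/0 -> H0 at depth 0
  add 49.45.160.0/20 -> H0 at depth 20
  ? 200.76.32.24  path d0:H0→d1:-→d2:H2→d3:-→d4:-→d5:-→d6:-→d7:-→d8:-→d9:-→d10:-→d11:-→d12:-→d13:-→d14:-→d15:-→d16:-→d17:-→d18:-→d19:H7→d20:H2→d21:-  best=H2
  - 200.76.38.96/28 clear@28
  add 49.45.167.0/24 -> H0 at depth 24
  add 49.45.167.28/32 -> H2 at depth 32
  add 200.76.38.0/24 -> H4 at depth 24
  ? 49.45.160.2  path d0:H0→d1:-→d2:-→d3:-→d4:-→d5:-→d6:-→d7:-→d8:-→d9:-→d10:-→d11:-→d12:-→d13:-→d14:-→d15:-→d16:-→d17:-→d18:-→d19:-→d20:H0→d21:-  best=H0
  add 49.45.160.0/20 -> H5 at depth 20
  add 49.45.167.16/28 -> H7 at depth 28
  ? 200.76.32.7  path d0:H0→d1:-→d2:H2→d3:-→d4:-→d5:-→d6:-→d7:-→d8:-→d9:-→d10:-→d11:-→d12:-→d13:-→d14:-→d15:-→d16:-→d17:-→d18:-→d19:H7→d20:H2→d21:-  best=H2
  add 49.45.167.16/28 -> H3 at depth 28
  add 200.76.32.0/20 -> H7 at depth 20
  ? 49.45.160.22  path d0:H0→d1:-→d2:-→d3:-→d4:-→d5:-→d6:-→d7:-→d8:-→d9:-→d10:-→d11:-→d12:-→d13:-→d14:-→d15:-→d16:-→d17:-→d18:-→d19:-→d20:H5→d21:-  best=H5
  add 49.45.0.0/16 -> H7 at depth 16
  ? 192.0.0.239  path d0:H0→d1:-→d2:H2→d3:-→d4:-  best=H2
  add 200.76.38.110/32 -> H2 at depth 32
  add 200.76.38.0/25 -> H0 at depth 25
  add 200.64.0.0/10 -> H3 at depth 10
  ? 200.76.32.2  path d0:H0→d1:-→d2:H2→d3:-→d4:-→d5:-→d6:-→d7:-→d8:-→d9:-→d10:H3→d11:-→d12:-→d13:-→d14:-→d15:-→d16:-→d17:-→d18:-→d19:H7→d20:H7→d21:-  best=H7
  ? 49.45.167.19  path d0:H0→d1:-→d2:-→d3:-→d4:-→d5:-→d6:-→d7:-→d8:-→d9:-→d10:-→d11:-→d12:-→d13:-→d14:-→d15:-→d16:H7→d17:-→d18:-→d19:-→d20:H5→d21:-→d22:-→d23:-→d24:H0→d25:-→d26:-→d27:-→d28:H3  best=H3

== LOOKUPS ==
["H2","H2","H2","H0","H2","H5","H2","H7","H3"]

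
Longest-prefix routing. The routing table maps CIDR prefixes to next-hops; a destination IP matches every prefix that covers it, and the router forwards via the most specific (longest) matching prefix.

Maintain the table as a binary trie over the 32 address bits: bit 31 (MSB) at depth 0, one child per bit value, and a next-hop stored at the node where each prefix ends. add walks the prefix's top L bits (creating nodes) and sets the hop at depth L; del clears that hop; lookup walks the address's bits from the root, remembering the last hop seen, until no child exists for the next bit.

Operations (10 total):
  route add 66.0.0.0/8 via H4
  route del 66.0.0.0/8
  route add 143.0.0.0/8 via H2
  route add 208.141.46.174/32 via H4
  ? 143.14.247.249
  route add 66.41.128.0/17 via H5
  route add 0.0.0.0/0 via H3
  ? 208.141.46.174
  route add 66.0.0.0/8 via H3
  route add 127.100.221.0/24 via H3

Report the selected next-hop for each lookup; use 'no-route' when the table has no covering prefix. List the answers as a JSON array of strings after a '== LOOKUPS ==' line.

Process each operation:
  add 66.0.0.0/8 -> H4 at depth 8
  del 66.0.0.0/8 (clear depth 8)
  add 143.0.0.0/8 -> H2 at depth 8
  add 208.141.46.174/32 -> H4 at depth 32
  lookup 143.14.247.249: bits 10001111 walk d0:-→d1:-→d2:-→d3:-→d4:-→d5:-→d6:-→d7:-→d8:H2 -> H2
  add 66.41.128.0/17 -> H5 at depth 17
  add 0.0.0.0/0 -> H3 at depth 0
  lookup 208.141.46.174: bits 11010000100011010010111010101110 walk d0:H3→d1:-→d2:-→d3:-→d4:-→d5:-→d6:-→d7:-→d8:-→d9:-→d10:-→d11:-→d12:-→d13:-→d14:-→d15:-→d16:-→d17:-→d18:-→d19:-→d20:-→d21:-→d22:-→d23:-→d24:-→d25:-→d26:-→d27:-→d28:-→d29:-→d30:-→d31:-→d32:H4 -> H4
  add 66.0.0.0/8 -> H3 at depth 8
  add 127.100.221.0/24 -> H3 at depth 24

== LOOKUPS ==
["H2","H4"]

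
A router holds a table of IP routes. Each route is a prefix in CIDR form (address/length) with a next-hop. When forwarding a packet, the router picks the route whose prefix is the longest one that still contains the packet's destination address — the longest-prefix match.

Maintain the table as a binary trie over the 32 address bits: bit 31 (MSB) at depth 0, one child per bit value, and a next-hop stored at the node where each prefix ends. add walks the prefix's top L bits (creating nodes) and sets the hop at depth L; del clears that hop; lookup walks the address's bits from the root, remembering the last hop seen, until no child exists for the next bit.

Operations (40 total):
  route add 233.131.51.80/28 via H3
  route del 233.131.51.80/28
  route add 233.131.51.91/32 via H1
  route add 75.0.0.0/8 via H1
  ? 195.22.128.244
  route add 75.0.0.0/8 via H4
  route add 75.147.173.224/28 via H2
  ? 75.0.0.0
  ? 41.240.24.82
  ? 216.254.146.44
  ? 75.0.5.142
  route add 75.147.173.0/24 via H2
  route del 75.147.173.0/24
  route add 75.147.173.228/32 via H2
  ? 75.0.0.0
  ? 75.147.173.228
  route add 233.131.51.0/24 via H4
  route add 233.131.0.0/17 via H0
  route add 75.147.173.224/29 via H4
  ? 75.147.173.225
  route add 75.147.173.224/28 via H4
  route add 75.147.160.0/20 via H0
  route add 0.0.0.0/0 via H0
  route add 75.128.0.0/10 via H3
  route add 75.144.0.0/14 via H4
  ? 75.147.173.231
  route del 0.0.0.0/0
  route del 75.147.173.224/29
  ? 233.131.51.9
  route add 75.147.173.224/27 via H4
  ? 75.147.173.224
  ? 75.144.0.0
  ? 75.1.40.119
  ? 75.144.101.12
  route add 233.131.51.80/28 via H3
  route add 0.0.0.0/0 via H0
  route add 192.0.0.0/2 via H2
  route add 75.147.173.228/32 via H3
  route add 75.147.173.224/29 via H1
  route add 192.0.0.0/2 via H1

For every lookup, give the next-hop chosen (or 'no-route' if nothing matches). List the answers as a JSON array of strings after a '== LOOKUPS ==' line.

Apply in order:
  + 233.131.51.80/28 (H3) depth=28
  - 233.131.51.80/28 clear@28
  + 233.131.51.91/32 (H1) depth=32
  + 75.0.0.0/8 (H1) depth=8
  ? 195.22.128.244  path d0:-→d1:-→d2:-  best=no-route
  + 75.0.0.0/8 (H4) depth=8
  + 75.147.173.224/28 (H2) depth=28
  ? 75.0.0.0  path d0:-→d1:-→d2:-→d3:-→d4:-→d5:-→d6:-→d7:-→d8:H4  best=H4
  ? 41.240.24.82  path d0:-→d1:-  best=no-route
  ? 216.254.146.44  path d0:-→d1:-→d2:-  best=no-route
  ? 75.0.5.142  path d0:-→d1:-→d2:-→d3:-→d4:-→d5:-→d6:-→d7:-→d8:H4  best=H4
  + 75.147.173.0/24 (H2) depth=24
  - 75.147.173.0/24 clear@24
  + 75.147.173.228/32 (H2) depth=32
  ? 75.0.0.0  path d0:-→d1:-→d2:-→d3:-→d4:-→d5:-→d6:-→d7:-→d8:H4  best=H4
  ? 75.147.173.228  path d0:-→d1:-→d2:-→d3:-→d4:-→d5:-→d6:-→d7:-→d8:H4→d9:-→d10:-→d11:-→d12:-→d13:-→d14:-→d15:-→d16:-→d17:-→d18:-→d19:-→d20:-→d21:-→d22:-→d23:-→d24:-→d25:-→d26:-→d27:-→d28:H2→d29:-→d30:-→d31:-→d32:H2  best=H2
  + 233.131.51.0/24 (H4) depth=24
  + 233.131.0.0/17 (H0) depth=17
  + 75.147.173.224/29 (H4) depth=29
  ? 75.147.173.225  path d0:-→d1:-→d2:-→d3:-→d4:-→d5:-→d6:-→d7:-→d8:H4→d9:-→d10:-→d11:-→d12:-→d13:-→d14:-→d15:-→d16:-→d17:-→d18:-→d19:-→d20:-→d21:-→d22:-→d23:-→d24:-→d25:-→d26:-→d27:-→d28:H2→d29:H4  best=H4
  + 75.147.173.224/28 (H4) depth=28
  + 75.147.160.0/20 (H0) depth=20
  + 0.0.0.0/0 (H0) depth=0
  + 75.128.0.0/10 (H3) depth=10
  + 75.144.0.0/14 (H4) depth=14
  ? 75.147.173.231  path d0:H0→d1:-→d2:-→d3:-→d4:-→d5:-→d6:-→d7:-→d8:H4→d9:-→d10:H3→d11:-→d12:-→d13:-→d14:H4→d15:-→d16:-→d17:-→d18:-→d19:-→d20:H0→d21:-→d22:-→d23:-→d24:-→d25:-→d26:-→d27:-→d28:H4→d29:H4→d30:-  best=H4
  - 0.0.0.0/0 clear@0
  - 75.147.173.224/29 clear@29
  ? 233.131.51.9  path d0:-→d1:-→d2:-→d3:-→d4:-→d5:-→d6:-→d7:-→d8:-→d9:-→d10:-→d11:-→d12:-→d13:-→d14:-→d15:-→d16:-→d17:H0→d18:-→d19:-→d20:-→d21:-→d22:-→d23:-→d24:H4→d25:-  best=H4
  + 75.147.173.224/27 (H4) depth=27
  ? 75.147.173.224  path d0:-→d1:-→d2:-→d3:-→d4:-→d5:-→d6:-→d7:-→d8:H4→d9:-→d10:H3→d11:-→d12:-→d13:-→d14:H4→d15:-→d16:-→d17:-→d18:-→d19:-→d20:H0→d21:-→d22:-→d23:-→d24:-→d25:-→d26:-→d27:H4→d28:H4→d29:-  best=H4
  ? 75.144.0.0  path d0:-→d1:-→d2:-→d3:-→d4:-→d5:-→d6:-→d7:-→d8:H4→d9:-→d10:H3→d11:-→d12:-→d13:-→d14:H4  best=H4
  ? 75.1.40.119  path d0:-→d1:-→d2:-→d3:-→d4:-→d5:-→d6:-→d7:-→d8:H4  best=H4
  ? 75.144.101.12  path d0:-→d1:-→d2:-→d3:-→d4:-→d5:-→d6:-→d7:-→d8:H4→d9:-→d10:H3→d11:-→d12:-→d13:-→d14:H4  best=H4
  + 233.131.51.80/28 (H3) depth=28
  + 0.0.0.0/0 (H0) depth=0
  + 192.0.0.0/2 (H2) depth=2
  + 75.147.173.228/32 (H3) depth=32
  + 75.147.173.224/29 (H1) depth=29
  + 192.0.0.0/2 (H1) depth=2

== LOOKUPS ==
["no-route","H4","no-route","no-route","H4","H4","H2","H4","H4","H4","H4","H4","H4","H4"]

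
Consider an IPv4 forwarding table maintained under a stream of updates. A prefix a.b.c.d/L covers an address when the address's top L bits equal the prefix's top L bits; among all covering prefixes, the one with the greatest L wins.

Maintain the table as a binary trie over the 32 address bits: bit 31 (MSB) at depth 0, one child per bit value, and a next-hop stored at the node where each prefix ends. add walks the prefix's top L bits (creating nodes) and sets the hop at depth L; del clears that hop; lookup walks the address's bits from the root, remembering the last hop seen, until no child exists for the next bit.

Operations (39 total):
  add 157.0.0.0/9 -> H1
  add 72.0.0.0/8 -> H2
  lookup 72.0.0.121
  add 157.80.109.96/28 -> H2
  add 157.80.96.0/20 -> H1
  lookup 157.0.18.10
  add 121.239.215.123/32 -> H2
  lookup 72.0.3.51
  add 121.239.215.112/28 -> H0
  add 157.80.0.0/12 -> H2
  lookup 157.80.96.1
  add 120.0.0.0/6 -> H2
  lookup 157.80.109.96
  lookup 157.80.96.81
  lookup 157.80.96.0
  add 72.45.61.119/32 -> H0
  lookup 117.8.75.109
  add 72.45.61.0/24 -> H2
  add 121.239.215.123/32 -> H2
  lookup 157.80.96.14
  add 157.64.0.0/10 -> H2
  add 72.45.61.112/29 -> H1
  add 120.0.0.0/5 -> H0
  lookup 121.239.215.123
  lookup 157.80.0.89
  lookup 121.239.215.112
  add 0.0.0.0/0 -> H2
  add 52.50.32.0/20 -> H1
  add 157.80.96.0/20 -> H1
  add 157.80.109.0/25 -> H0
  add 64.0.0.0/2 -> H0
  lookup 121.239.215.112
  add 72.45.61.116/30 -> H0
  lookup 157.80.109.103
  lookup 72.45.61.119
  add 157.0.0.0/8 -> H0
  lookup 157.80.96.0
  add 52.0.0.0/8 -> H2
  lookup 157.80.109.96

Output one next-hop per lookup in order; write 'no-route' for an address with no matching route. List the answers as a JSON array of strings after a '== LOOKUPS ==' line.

Process each operation:
  + 157.0.0.0/9 (H1) depth=9
  + 72.0.0.0/8 (H2) depth=8
  Q 72.0.0.121: descend 01001000 ; hops seen [H2] ; pick H2
  + 157.80.109.96/28 (H2) depth=28
  + 157.80.96.0/20 (H1) depth=20
  Q 157.0.18.10: descend 100111010 ; hops seen [H1] ; pick H1
  + 121.239.215.123/32 (H2) depth=32
  Q 72.0.3.51: descend 01001000 ; hops seen [H2] ; pick H2
  + 121.239.215.112/28 (H0) depth=28
  + 157.80.0.0/12 (H2) depth=12
  Q 157.80.96.1: descend 10011101010100000110 ; hops seen [H1,H2,H1] ; pick H1
  + 120.0.0.0/6 (H2) depth=6
  Q 157.80.109.96: descend 1001110101010000011011010110 ; hops seen [H1,H2,H1,H2] ; pick H2
  Q 157.80.96.81: descend 10011101010100000110 ; hops seen [H1,H2,H1] ; pick H1
  Q 157.80.96.0: descend 10011101010100000110 ; hops seen [H1,H2,H1] ; pick H1
  + 72.45.61.119/32 (H0) depth=32
  Q 117.8.75.109: descend 0111 ; hops seen [∅] ; pick no-route
  + 72.45.61.0/24 (H2) depth=24
  + 121.239.215.123/32 (H2) depth=32
  Q 157.80.96.14: descend 10011101010100000110 ; hops seen [H1,H2,H1] ; pick H1
  + 157.64.0.0/10 (H2) depth=10
  + 72.45.61.112/29 (H1) depth=29
  + 120.0.0.0/5 (H0) depth=5
  Q 121.239.215.123: descend 01111001111011111101011101111011 ; hops seen [H0,H2,H0,H2] ; pick H2
  Q 157.80.0.89: descend 10011101010100000 ; hops seen [H1,H2,H2] ; pick H2
  Q 121.239.215.112: descend 0111100111101111110101110111 ; hops seen [H0,H2,H0] ; pick H0
  + 0.0.0.0/0 (H2) depth=0
  + 52.50.32.0/20 (H1) depth=20
  + 157.80.96.0/20 (H1) depth=20
  + 157.80.109.0/25 (H0) depth=25
  + 64.0.0.0/2 (H0) depth=2
  Q 121.239.215.112: descend 0111100111101111110101110111 ; hops seen [H2,H0,H0,H2,H0] ; pick H0
  + 72.45.61.116/30 (H0) depth=30
  Q 157.80.109.103: descend 1001110101010000011011010110 ; hops seen [H2,H1,H2,H2,H1,H0,H2] ; pick H2
  Q 72.45.61.119: descend 01001000001011010011110101110111 ; hops seen [H2,H0,H2,H2,H1,H0,H0] ; pick H0
  + 157.0.0.0/8 (H0) depth=8
  Q 157.80.96.0: descend 10011101010100000110 ; hops seen [H2,H0,H1,H2,H2,H1] ; pick H1
  + 52.0.0.0/8 (H2) depth=8
  Q 157.80.109.96: descend 1001110101010000011011010110 ; hops seen [H2,H0,H1,H2,H2,H1,H0,H2] ; pick H2

== LOOKUPS ==
["H2","H1","H2","H1","H2","H1","H1","no-route","H1","H2","H2","H0","H0","H2","H0","H1","H2"]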